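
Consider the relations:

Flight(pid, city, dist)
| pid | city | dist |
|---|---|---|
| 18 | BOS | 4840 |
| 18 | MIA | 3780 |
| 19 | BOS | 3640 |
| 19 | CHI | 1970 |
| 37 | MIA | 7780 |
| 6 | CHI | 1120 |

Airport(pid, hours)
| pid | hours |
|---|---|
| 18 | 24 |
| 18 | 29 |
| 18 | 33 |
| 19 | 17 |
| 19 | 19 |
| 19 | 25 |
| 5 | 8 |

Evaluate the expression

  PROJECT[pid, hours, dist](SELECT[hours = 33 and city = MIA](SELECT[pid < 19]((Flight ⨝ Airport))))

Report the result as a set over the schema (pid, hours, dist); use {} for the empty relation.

Joining Flight and Airport on pid yields {(18, BOS, 4840, 24), (18, BOS, 4840, 29), (18, BOS, 4840, 33), (18, MIA, 3780, 24), (18, MIA, 3780, 29), (18, MIA, 3780, 33), (19, BOS, 3640, 17), (19, BOS, 3640, 19), (19, BOS, 3640, 25), (19, CHI, 1970, 17), (19, CHI, 1970, 19), (19, CHI, 1970, 25)}.
Filtering on pid < 19 leaves {(18, BOS, 4840, 24), (18, BOS, 4840, 29), (18, BOS, 4840, 33), (18, MIA, 3780, 24), (18, MIA, 3780, 29), (18, MIA, 3780, 33)}.
Filtering on hours = 33 and city = MIA leaves {(18, MIA, 3780, 33)}.
π[pid, hours, dist]: project onto (pid, hours, dist) → {(18, 33, 3780)}

{(18, 33, 3780)}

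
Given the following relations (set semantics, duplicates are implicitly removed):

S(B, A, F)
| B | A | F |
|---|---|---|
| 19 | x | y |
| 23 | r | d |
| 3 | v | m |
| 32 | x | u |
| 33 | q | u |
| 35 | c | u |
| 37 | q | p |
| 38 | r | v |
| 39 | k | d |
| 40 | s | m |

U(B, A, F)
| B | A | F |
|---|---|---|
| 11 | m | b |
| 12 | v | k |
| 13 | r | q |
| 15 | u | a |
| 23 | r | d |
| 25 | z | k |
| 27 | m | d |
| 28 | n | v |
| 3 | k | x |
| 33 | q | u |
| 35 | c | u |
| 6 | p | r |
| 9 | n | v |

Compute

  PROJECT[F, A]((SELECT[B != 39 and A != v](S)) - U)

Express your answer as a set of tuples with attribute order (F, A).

σ[B != 39 and A != v]: keep tuples satisfying B != 39 and A != v → {(19, x, y), (23, r, d), (32, x, u), (33, q, u), (35, c, u), (37, q, p), (38, r, v), (40, s, m)}
Set difference of the two operands is {(19, x, y), (32, x, u), (37, q, p), (38, r, v), (40, s, m)}.
π_{F, A} gives {(m, s), (p, q), (u, x), (v, r), (y, x)}.

{(m, s), (p, q), (u, x), (v, r), (y, x)}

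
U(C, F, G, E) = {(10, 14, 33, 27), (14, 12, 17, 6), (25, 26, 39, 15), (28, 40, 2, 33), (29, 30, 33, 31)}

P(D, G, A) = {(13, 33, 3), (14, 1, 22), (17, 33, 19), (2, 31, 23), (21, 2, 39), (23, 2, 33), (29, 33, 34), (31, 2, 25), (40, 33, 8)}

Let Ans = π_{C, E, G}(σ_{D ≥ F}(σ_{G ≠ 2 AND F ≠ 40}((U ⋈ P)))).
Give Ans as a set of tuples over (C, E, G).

{(10, 27, 33), (29, 31, 33)}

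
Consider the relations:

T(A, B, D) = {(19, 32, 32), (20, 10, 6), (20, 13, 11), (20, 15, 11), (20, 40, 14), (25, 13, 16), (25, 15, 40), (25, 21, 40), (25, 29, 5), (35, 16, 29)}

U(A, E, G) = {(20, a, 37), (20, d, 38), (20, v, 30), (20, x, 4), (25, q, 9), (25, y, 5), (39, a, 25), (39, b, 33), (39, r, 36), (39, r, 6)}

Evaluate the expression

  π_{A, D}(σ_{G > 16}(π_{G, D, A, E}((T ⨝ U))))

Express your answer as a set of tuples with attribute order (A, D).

{(20, 11), (20, 14), (20, 6)}

T ⋈ U (natural join on A): {(20, 10, 6, a, 37), (20, 10, 6, d, 38), (20, 10, 6, v, 30), (20, 10, 6, x, 4), (20, 13, 11, a, 37), (20, 13, 11, d, 38), (20, 13, 11, v, 30), (20, 13, 11, x, 4), (20, 15, 11, a, 37), (20, 15, 11, d, 38), (20, 15, 11, v, 30), (20, 15, 11, x, 4), (20, 40, 14, a, 37), (20, 40, 14, d, 38), (20, 40, 14, v, 30), (20, 40, 14, x, 4), (25, 13, 16, q, 9), (25, 13, 16, y, 5), (25, 15, 40, q, 9), (25, 15, 40, y, 5), (25, 21, 40, q, 9), (25, 21, 40, y, 5), (25, 29, 5, q, 9), (25, 29, 5, y, 5)}
π[G, D, A, E]: project onto (G, D, A, E) (6 duplicate(s) eliminated) → {(30, 11, 20, v), (30, 14, 20, v), (30, 6, 20, v), (37, 11, 20, a), (37, 14, 20, a), (37, 6, 20, a), (38, 11, 20, d), (38, 14, 20, d), (38, 6, 20, d), (4, 11, 20, x), (4, 14, 20, x), (4, 6, 20, x), (5, 16, 25, y), (5, 40, 25, y), (5, 5, 25, y), (9, 16, 25, q), (9, 40, 25, q), (9, 5, 25, q)}
Selection G > 16: {(30, 11, 20, v), (30, 14, 20, v), (30, 6, 20, v), (37, 11, 20, a), (37, 14, 20, a), (37, 6, 20, a), (38, 11, 20, d), (38, 14, 20, d), (38, 6, 20, d)}
π[A, D]: project onto (A, D) (6 duplicate(s) eliminated) → {(20, 11), (20, 14), (20, 6)}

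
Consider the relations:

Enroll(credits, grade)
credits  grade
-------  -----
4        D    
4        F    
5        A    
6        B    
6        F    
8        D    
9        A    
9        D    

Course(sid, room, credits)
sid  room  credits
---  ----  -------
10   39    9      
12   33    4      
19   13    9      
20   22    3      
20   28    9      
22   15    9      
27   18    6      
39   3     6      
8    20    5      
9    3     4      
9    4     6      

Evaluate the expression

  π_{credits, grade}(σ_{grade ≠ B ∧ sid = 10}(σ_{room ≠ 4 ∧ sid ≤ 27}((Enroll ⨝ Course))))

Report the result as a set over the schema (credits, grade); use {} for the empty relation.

{(9, A), (9, D)}

Joining Enroll and Course on credits yields {(4, D, 12, 33), (4, D, 9, 3), (4, F, 12, 33), (4, F, 9, 3), (5, A, 8, 20), (6, B, 27, 18), (6, B, 39, 3), (6, B, 9, 4), (6, F, 27, 18), (6, F, 39, 3), (6, F, 9, 4), (9, A, 10, 39), (9, A, 19, 13), (9, A, 20, 28), (9, A, 22, 15), (9, D, 10, 39), (9, D, 19, 13), (9, D, 20, 28), (9, D, 22, 15)}.
Selection room ≠ 4 ∧ sid ≤ 27: {(4, D, 12, 33), (4, D, 9, 3), (4, F, 12, 33), (4, F, 9, 3), (5, A, 8, 20), (6, B, 27, 18), (6, F, 27, 18), (9, A, 10, 39), (9, A, 19, 13), (9, A, 20, 28), (9, A, 22, 15), (9, D, 10, 39), (9, D, 19, 13), (9, D, 20, 28), (9, D, 22, 15)}
Selection grade ≠ B ∧ sid = 10: {(9, A, 10, 39), (9, D, 10, 39)}
π[credits, grade]: project onto (credits, grade) → {(9, A), (9, D)}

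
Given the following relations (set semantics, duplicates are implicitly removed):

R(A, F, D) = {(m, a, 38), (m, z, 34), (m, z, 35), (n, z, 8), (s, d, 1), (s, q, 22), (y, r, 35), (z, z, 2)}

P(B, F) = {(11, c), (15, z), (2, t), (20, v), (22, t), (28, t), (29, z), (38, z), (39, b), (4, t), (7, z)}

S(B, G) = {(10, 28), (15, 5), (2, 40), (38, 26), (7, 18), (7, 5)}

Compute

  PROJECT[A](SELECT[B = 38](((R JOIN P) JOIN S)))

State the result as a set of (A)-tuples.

R ⋈ P (natural join on F): {(m, z, 34, 15), (m, z, 34, 29), (m, z, 34, 38), (m, z, 34, 7), (m, z, 35, 15), (m, z, 35, 29), (m, z, 35, 38), (m, z, 35, 7), (n, z, 8, 15), (n, z, 8, 29), (n, z, 8, 38), (n, z, 8, 7), (z, z, 2, 15), (z, z, 2, 29), (z, z, 2, 38), (z, z, 2, 7)}
(R JOIN P) ⋈ S (natural join on B): {(m, z, 34, 15, 5), (m, z, 34, 38, 26), (m, z, 34, 7, 18), (m, z, 34, 7, 5), (m, z, 35, 15, 5), (m, z, 35, 38, 26), (m, z, 35, 7, 18), (m, z, 35, 7, 5), (n, z, 8, 15, 5), (n, z, 8, 38, 26), (n, z, 8, 7, 18), (n, z, 8, 7, 5), (z, z, 2, 15, 5), (z, z, 2, 38, 26), (z, z, 2, 7, 18), (z, z, 2, 7, 5)}
σ[B = 38]: keep tuples satisfying B = 38 → {(m, z, 34, 38, 26), (m, z, 35, 38, 26), (n, z, 8, 38, 26), (z, z, 2, 38, 26)}
Projecting to A (1 duplicate(s) eliminated): {m, n, z}

{m, n, z}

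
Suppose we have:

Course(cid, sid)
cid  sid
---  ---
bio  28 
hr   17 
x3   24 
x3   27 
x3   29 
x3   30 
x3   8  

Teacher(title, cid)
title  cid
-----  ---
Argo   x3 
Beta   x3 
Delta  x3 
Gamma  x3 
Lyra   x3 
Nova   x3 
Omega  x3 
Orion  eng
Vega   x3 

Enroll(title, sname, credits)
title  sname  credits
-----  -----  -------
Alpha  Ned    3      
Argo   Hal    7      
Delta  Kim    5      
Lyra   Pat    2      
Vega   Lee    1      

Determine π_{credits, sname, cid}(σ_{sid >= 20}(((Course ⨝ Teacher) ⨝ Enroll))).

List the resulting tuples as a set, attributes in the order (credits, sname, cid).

{(1, Lee, x3), (2, Pat, x3), (5, Kim, x3), (7, Hal, x3)}

Natural join on cid: {(x3, 24, Argo), (x3, 24, Beta), (x3, 24, Delta), (x3, 24, Gamma), (x3, 24, Lyra), (x3, 24, Nova), (x3, 24, Omega), (x3, 24, Vega), (x3, 27, Argo), (x3, 27, Beta), (x3, 27, Delta), (x3, 27, Gamma), (x3, 27, Lyra), (x3, 27, Nova), (x3, 27, Omega), (x3, 27, Vega), (x3, 29, Argo), (x3, 29, Beta), (x3, 29, Delta), (x3, 29, Gamma), (x3, 29, Lyra), (x3, 29, Nova), (x3, 29, Omega), (x3, 29, Vega), (x3, 30, Argo), (x3, 30, Beta), (x3, 30, Delta), (x3, 30, Gamma), (x3, 30, Lyra), (x3, 30, Nova), (x3, 30, Omega), (x3, 30, Vega), (x3, 8, Argo), (x3, 8, Beta), (x3, 8, Delta), (x3, 8, Gamma), (x3, 8, Lyra), (x3, 8, Nova), (x3, 8, Omega), (x3, 8, Vega)}
Natural join on title: {(x3, 24, Argo, Hal, 7), (x3, 24, Delta, Kim, 5), (x3, 24, Lyra, Pat, 2), (x3, 24, Vega, Lee, 1), (x3, 27, Argo, Hal, 7), (x3, 27, Delta, Kim, 5), (x3, 27, Lyra, Pat, 2), (x3, 27, Vega, Lee, 1), (x3, 29, Argo, Hal, 7), (x3, 29, Delta, Kim, 5), (x3, 29, Lyra, Pat, 2), (x3, 29, Vega, Lee, 1), (x3, 30, Argo, Hal, 7), (x3, 30, Delta, Kim, 5), (x3, 30, Lyra, Pat, 2), (x3, 30, Vega, Lee, 1), (x3, 8, Argo, Hal, 7), (x3, 8, Delta, Kim, 5), (x3, 8, Lyra, Pat, 2), (x3, 8, Vega, Lee, 1)}
Filtering on sid >= 20 leaves {(x3, 24, Argo, Hal, 7), (x3, 24, Delta, Kim, 5), (x3, 24, Lyra, Pat, 2), (x3, 24, Vega, Lee, 1), (x3, 27, Argo, Hal, 7), (x3, 27, Delta, Kim, 5), (x3, 27, Lyra, Pat, 2), (x3, 27, Vega, Lee, 1), (x3, 29, Argo, Hal, 7), (x3, 29, Delta, Kim, 5), (x3, 29, Lyra, Pat, 2), (x3, 29, Vega, Lee, 1), (x3, 30, Argo, Hal, 7), (x3, 30, Delta, Kim, 5), (x3, 30, Lyra, Pat, 2), (x3, 30, Vega, Lee, 1)}.
π[credits, sname, cid]: project onto (credits, sname, cid) (12 duplicate(s) eliminated) → {(1, Lee, x3), (2, Pat, x3), (5, Kim, x3), (7, Hal, x3)}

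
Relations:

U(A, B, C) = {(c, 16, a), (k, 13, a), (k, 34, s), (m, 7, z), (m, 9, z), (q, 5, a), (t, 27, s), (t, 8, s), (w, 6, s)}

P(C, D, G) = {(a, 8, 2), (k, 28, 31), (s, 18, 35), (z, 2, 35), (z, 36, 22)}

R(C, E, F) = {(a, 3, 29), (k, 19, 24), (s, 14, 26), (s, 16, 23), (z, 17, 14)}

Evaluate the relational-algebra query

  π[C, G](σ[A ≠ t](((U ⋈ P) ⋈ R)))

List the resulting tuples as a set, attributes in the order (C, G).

{(a, 2), (s, 35), (z, 22), (z, 35)}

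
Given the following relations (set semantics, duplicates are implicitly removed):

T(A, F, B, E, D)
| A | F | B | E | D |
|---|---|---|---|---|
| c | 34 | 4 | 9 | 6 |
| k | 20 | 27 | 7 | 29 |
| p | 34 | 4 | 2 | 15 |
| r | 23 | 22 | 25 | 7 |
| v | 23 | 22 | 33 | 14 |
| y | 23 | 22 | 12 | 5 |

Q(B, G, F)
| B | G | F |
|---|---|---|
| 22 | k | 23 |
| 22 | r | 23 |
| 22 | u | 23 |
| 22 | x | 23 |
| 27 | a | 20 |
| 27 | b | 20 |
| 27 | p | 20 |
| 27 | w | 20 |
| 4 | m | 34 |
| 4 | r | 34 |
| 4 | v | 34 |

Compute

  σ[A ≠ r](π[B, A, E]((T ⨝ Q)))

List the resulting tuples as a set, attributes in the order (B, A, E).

T ⋈ Q (natural join on F, B): {(c, 34, 4, 9, 6, m), (c, 34, 4, 9, 6, r), (c, 34, 4, 9, 6, v), (k, 20, 27, 7, 29, a), (k, 20, 27, 7, 29, b), (k, 20, 27, 7, 29, p), (k, 20, 27, 7, 29, w), (p, 34, 4, 2, 15, m), (p, 34, 4, 2, 15, r), (p, 34, 4, 2, 15, v), (r, 23, 22, 25, 7, k), (r, 23, 22, 25, 7, r), (r, 23, 22, 25, 7, u), (r, 23, 22, 25, 7, x), (v, 23, 22, 33, 14, k), (v, 23, 22, 33, 14, r), (v, 23, 22, 33, 14, u), (v, 23, 22, 33, 14, x), (y, 23, 22, 12, 5, k), (y, 23, 22, 12, 5, r), (y, 23, 22, 12, 5, u), (y, 23, 22, 12, 5, x)}
Projecting to B, A, E (16 duplicate(s) eliminated): {(22, r, 25), (22, v, 33), (22, y, 12), (27, k, 7), (4, c, 9), (4, p, 2)}
Filtering on A ≠ r leaves {(22, v, 33), (22, y, 12), (27, k, 7), (4, c, 9), (4, p, 2)}.

{(22, v, 33), (22, y, 12), (27, k, 7), (4, c, 9), (4, p, 2)}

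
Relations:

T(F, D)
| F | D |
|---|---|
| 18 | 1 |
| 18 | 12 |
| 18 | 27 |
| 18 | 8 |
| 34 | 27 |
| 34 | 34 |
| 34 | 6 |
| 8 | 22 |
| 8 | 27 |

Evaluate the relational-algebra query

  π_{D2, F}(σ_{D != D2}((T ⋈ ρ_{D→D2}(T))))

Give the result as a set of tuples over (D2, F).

{(1, 18), (12, 18), (22, 8), (27, 18), (27, 34), (27, 8), (34, 34), (6, 34), (8, 18)}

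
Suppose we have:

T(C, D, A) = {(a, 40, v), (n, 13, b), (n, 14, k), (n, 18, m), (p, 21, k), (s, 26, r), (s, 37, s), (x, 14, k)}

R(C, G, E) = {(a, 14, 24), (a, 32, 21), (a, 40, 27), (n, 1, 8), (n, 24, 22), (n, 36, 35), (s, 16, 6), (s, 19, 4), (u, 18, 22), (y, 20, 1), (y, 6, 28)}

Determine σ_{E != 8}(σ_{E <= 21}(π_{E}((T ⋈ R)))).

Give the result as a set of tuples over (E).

{21, 4, 6}

Natural join on C: {(a, 40, v, 14, 24), (a, 40, v, 32, 21), (a, 40, v, 40, 27), (n, 13, b, 1, 8), (n, 13, b, 24, 22), (n, 13, b, 36, 35), (n, 14, k, 1, 8), (n, 14, k, 24, 22), (n, 14, k, 36, 35), (n, 18, m, 1, 8), (n, 18, m, 24, 22), (n, 18, m, 36, 35), (s, 26, r, 16, 6), (s, 26, r, 19, 4), (s, 37, s, 16, 6), (s, 37, s, 19, 4)}
π[E]: project onto (E) (8 duplicate(s) eliminated) → {21, 22, 24, 27, 35, 4, 6, 8}
Selection E <= 21: {21, 4, 6, 8}
Selection E != 8: {21, 4, 6}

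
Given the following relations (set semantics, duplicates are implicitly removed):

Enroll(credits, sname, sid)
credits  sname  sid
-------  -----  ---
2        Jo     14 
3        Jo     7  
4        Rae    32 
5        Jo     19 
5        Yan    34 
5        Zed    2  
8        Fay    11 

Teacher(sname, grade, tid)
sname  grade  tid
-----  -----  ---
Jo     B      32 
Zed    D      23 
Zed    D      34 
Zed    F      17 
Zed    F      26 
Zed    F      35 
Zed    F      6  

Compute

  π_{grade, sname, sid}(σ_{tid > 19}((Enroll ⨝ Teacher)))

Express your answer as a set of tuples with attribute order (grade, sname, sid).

Joining Enroll and Teacher on sname yields {(2, Jo, 14, B, 32), (3, Jo, 7, B, 32), (5, Jo, 19, B, 32), (5, Zed, 2, D, 23), (5, Zed, 2, D, 34), (5, Zed, 2, F, 17), (5, Zed, 2, F, 26), (5, Zed, 2, F, 35), (5, Zed, 2, F, 6)}.
σ[tid > 19]: keep tuples satisfying tid > 19 → {(2, Jo, 14, B, 32), (3, Jo, 7, B, 32), (5, Jo, 19, B, 32), (5, Zed, 2, D, 23), (5, Zed, 2, D, 34), (5, Zed, 2, F, 26), (5, Zed, 2, F, 35)}
Keep only column(s) grade, sname, sid (2 duplicate(s) eliminated): {(B, Jo, 14), (B, Jo, 19), (B, Jo, 7), (D, Zed, 2), (F, Zed, 2)}

{(B, Jo, 14), (B, Jo, 19), (B, Jo, 7), (D, Zed, 2), (F, Zed, 2)}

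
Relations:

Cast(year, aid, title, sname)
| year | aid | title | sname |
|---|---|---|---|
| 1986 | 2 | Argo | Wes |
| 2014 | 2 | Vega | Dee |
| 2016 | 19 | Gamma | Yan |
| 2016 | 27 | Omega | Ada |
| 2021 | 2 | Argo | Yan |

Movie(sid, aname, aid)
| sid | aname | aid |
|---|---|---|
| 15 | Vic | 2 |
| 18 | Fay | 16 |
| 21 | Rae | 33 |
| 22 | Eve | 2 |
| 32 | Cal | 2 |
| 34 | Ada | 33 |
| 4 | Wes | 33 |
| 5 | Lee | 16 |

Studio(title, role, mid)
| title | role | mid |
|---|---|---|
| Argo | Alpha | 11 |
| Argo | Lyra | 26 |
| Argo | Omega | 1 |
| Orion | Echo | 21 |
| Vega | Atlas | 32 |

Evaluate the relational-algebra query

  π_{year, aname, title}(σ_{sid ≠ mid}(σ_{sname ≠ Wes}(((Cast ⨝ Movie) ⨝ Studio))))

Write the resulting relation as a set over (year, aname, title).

Joining Cast and Movie on aid yields {(1986, 2, Argo, Wes, 15, Vic), (1986, 2, Argo, Wes, 22, Eve), (1986, 2, Argo, Wes, 32, Cal), (2014, 2, Vega, Dee, 15, Vic), (2014, 2, Vega, Dee, 22, Eve), (2014, 2, Vega, Dee, 32, Cal), (2021, 2, Argo, Yan, 15, Vic), (2021, 2, Argo, Yan, 22, Eve), (2021, 2, Argo, Yan, 32, Cal)}.
Joining (Cast ⨝ Movie) and Studio on title yields {(1986, 2, Argo, Wes, 15, Vic, Alpha, 11), (1986, 2, Argo, Wes, 15, Vic, Lyra, 26), (1986, 2, Argo, Wes, 15, Vic, Omega, 1), (1986, 2, Argo, Wes, 22, Eve, Alpha, 11), (1986, 2, Argo, Wes, 22, Eve, Lyra, 26), (1986, 2, Argo, Wes, 22, Eve, Omega, 1), (1986, 2, Argo, Wes, 32, Cal, Alpha, 11), (1986, 2, Argo, Wes, 32, Cal, Lyra, 26), (1986, 2, Argo, Wes, 32, Cal, Omega, 1), (2014, 2, Vega, Dee, 15, Vic, Atlas, 32), (2014, 2, Vega, Dee, 22, Eve, Atlas, 32), (2014, 2, Vega, Dee, 32, Cal, Atlas, 32), (2021, 2, Argo, Yan, 15, Vic, Alpha, 11), (2021, 2, Argo, Yan, 15, Vic, Lyra, 26), (2021, 2, Argo, Yan, 15, Vic, Omega, 1), (2021, 2, Argo, Yan, 22, Eve, Alpha, 11), (2021, 2, Argo, Yan, 22, Eve, Lyra, 26), (2021, 2, Argo, Yan, 22, Eve, Omega, 1), (2021, 2, Argo, Yan, 32, Cal, Alpha, 11), (2021, 2, Argo, Yan, 32, Cal, Lyra, 26), (2021, 2, Argo, Yan, 32, Cal, Omega, 1)}.
Selection sname ≠ Wes: {(2014, 2, Vega, Dee, 15, Vic, Atlas, 32), (2014, 2, Vega, Dee, 22, Eve, Atlas, 32), (2014, 2, Vega, Dee, 32, Cal, Atlas, 32), (2021, 2, Argo, Yan, 15, Vic, Alpha, 11), (2021, 2, Argo, Yan, 15, Vic, Lyra, 26), (2021, 2, Argo, Yan, 15, Vic, Omega, 1), (2021, 2, Argo, Yan, 22, Eve, Alpha, 11), (2021, 2, Argo, Yan, 22, Eve, Lyra, 26), (2021, 2, Argo, Yan, 22, Eve, Omega, 1), (2021, 2, Argo, Yan, 32, Cal, Alpha, 11), (2021, 2, Argo, Yan, 32, Cal, Lyra, 26), (2021, 2, Argo, Yan, 32, Cal, Omega, 1)}
Selection sid ≠ mid: {(2014, 2, Vega, Dee, 15, Vic, Atlas, 32), (2014, 2, Vega, Dee, 22, Eve, Atlas, 32), (2021, 2, Argo, Yan, 15, Vic, Alpha, 11), (2021, 2, Argo, Yan, 15, Vic, Lyra, 26), (2021, 2, Argo, Yan, 15, Vic, Omega, 1), (2021, 2, Argo, Yan, 22, Eve, Alpha, 11), (2021, 2, Argo, Yan, 22, Eve, Lyra, 26), (2021, 2, Argo, Yan, 22, Eve, Omega, 1), (2021, 2, Argo, Yan, 32, Cal, Alpha, 11), (2021, 2, Argo, Yan, 32, Cal, Lyra, 26), (2021, 2, Argo, Yan, 32, Cal, Omega, 1)}
Keep only column(s) year, aname, title (6 duplicate(s) eliminated): {(2014, Eve, Vega), (2014, Vic, Vega), (2021, Cal, Argo), (2021, Eve, Argo), (2021, Vic, Argo)}

{(2014, Eve, Vega), (2014, Vic, Vega), (2021, Cal, Argo), (2021, Eve, Argo), (2021, Vic, Argo)}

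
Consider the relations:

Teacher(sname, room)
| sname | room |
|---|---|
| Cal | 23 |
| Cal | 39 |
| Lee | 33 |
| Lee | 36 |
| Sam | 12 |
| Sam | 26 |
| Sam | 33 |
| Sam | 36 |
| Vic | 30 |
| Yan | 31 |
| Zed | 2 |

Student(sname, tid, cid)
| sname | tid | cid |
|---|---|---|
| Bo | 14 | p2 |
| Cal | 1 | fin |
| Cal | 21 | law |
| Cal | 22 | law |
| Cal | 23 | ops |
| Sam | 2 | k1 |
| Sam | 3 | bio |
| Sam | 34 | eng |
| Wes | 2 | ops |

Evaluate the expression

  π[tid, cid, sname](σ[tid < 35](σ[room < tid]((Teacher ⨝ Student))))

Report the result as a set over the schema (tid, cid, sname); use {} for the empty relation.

Joining Teacher and Student on sname yields {(Cal, 23, 1, fin), (Cal, 23, 21, law), (Cal, 23, 22, law), (Cal, 23, 23, ops), (Cal, 39, 1, fin), (Cal, 39, 21, law), (Cal, 39, 22, law), (Cal, 39, 23, ops), (Sam, 12, 2, k1), (Sam, 12, 3, bio), (Sam, 12, 34, eng), (Sam, 26, 2, k1), (Sam, 26, 3, bio), (Sam, 26, 34, eng), (Sam, 33, 2, k1), (Sam, 33, 3, bio), (Sam, 33, 34, eng), (Sam, 36, 2, k1), (Sam, 36, 3, bio), (Sam, 36, 34, eng)}.
Selection room < tid: {(Sam, 12, 34, eng), (Sam, 26, 34, eng), (Sam, 33, 34, eng)}
Selection tid < 35: {(Sam, 12, 34, eng), (Sam, 26, 34, eng), (Sam, 33, 34, eng)}
Projecting to tid, cid, sname (2 duplicate(s) eliminated): {(34, eng, Sam)}

{(34, eng, Sam)}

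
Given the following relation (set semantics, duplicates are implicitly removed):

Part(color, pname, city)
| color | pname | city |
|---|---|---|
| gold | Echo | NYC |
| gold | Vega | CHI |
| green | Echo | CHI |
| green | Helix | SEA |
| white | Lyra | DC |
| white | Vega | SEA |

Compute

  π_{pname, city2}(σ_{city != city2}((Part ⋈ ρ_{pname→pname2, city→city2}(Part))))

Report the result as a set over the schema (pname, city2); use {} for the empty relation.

ρ[pname→pname2, city→city2]: schema becomes (color, pname2, city2); tuples unchanged.
Joining Part and ρ_{pname→pname2, city→city2}(Part) on color yields {(gold, Echo, NYC, Echo, NYC), (gold, Echo, NYC, Vega, CHI), (gold, Vega, CHI, Echo, NYC), (gold, Vega, CHI, Vega, CHI), (green, Echo, CHI, Echo, CHI), (green, Echo, CHI, Helix, SEA), (green, Helix, SEA, Echo, CHI), (green, Helix, SEA, Helix, SEA), (white, Lyra, DC, Lyra, DC), (white, Lyra, DC, Vega, SEA), (white, Vega, SEA, Lyra, DC), (white, Vega, SEA, Vega, SEA)}.
σ[city != city2]: keep tuples satisfying city != city2 → {(gold, Echo, NYC, Vega, CHI), (gold, Vega, CHI, Echo, NYC), (green, Echo, CHI, Helix, SEA), (green, Helix, SEA, Echo, CHI), (white, Lyra, DC, Vega, SEA), (white, Vega, SEA, Lyra, DC)}
π[pname, city2]: project onto (pname, city2) → {(Echo, CHI), (Echo, SEA), (Helix, CHI), (Lyra, SEA), (Vega, DC), (Vega, NYC)}

{(Echo, CHI), (Echo, SEA), (Helix, CHI), (Lyra, SEA), (Vega, DC), (Vega, NYC)}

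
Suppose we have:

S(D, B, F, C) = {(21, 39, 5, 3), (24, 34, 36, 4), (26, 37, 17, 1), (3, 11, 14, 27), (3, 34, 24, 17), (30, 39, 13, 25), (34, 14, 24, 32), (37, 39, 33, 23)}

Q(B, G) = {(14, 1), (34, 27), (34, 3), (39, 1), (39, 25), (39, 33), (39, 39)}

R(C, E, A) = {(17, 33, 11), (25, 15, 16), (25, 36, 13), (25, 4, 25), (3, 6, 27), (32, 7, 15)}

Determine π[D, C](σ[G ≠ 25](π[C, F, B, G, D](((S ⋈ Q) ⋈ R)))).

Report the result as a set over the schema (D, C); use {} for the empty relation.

S ⋈ Q (natural join on B): {(21, 39, 5, 3, 1), (21, 39, 5, 3, 25), (21, 39, 5, 3, 33), (21, 39, 5, 3, 39), (24, 34, 36, 4, 27), (24, 34, 36, 4, 3), (3, 34, 24, 17, 27), (3, 34, 24, 17, 3), (30, 39, 13, 25, 1), (30, 39, 13, 25, 25), (30, 39, 13, 25, 33), (30, 39, 13, 25, 39), (34, 14, 24, 32, 1), (37, 39, 33, 23, 1), (37, 39, 33, 23, 25), (37, 39, 33, 23, 33), (37, 39, 33, 23, 39)}
(S ⋈ Q) ⋈ R (natural join on C): {(21, 39, 5, 3, 1, 6, 27), (21, 39, 5, 3, 25, 6, 27), (21, 39, 5, 3, 33, 6, 27), (21, 39, 5, 3, 39, 6, 27), (3, 34, 24, 17, 27, 33, 11), (3, 34, 24, 17, 3, 33, 11), (30, 39, 13, 25, 1, 15, 16), (30, 39, 13, 25, 1, 36, 13), (30, 39, 13, 25, 1, 4, 25), (30, 39, 13, 25, 25, 15, 16), (30, 39, 13, 25, 25, 36, 13), (30, 39, 13, 25, 25, 4, 25), (30, 39, 13, 25, 33, 15, 16), (30, 39, 13, 25, 33, 36, 13), (30, 39, 13, 25, 33, 4, 25), (30, 39, 13, 25, 39, 15, 16), (30, 39, 13, 25, 39, 36, 13), (30, 39, 13, 25, 39, 4, 25), (34, 14, 24, 32, 1, 7, 15)}
π[C, F, B, G, D]: project onto (C, F, B, G, D) (8 duplicate(s) eliminated) → {(17, 24, 34, 27, 3), (17, 24, 34, 3, 3), (25, 13, 39, 1, 30), (25, 13, 39, 25, 30), (25, 13, 39, 33, 30), (25, 13, 39, 39, 30), (3, 5, 39, 1, 21), (3, 5, 39, 25, 21), (3, 5, 39, 33, 21), (3, 5, 39, 39, 21), (32, 24, 14, 1, 34)}
σ[G ≠ 25]: keep tuples satisfying G ≠ 25 → {(17, 24, 34, 27, 3), (17, 24, 34, 3, 3), (25, 13, 39, 1, 30), (25, 13, 39, 33, 30), (25, 13, 39, 39, 30), (3, 5, 39, 1, 21), (3, 5, 39, 33, 21), (3, 5, 39, 39, 21), (32, 24, 14, 1, 34)}
π[D, C]: project onto (D, C) (5 duplicate(s) eliminated) → {(21, 3), (3, 17), (30, 25), (34, 32)}

{(21, 3), (3, 17), (30, 25), (34, 32)}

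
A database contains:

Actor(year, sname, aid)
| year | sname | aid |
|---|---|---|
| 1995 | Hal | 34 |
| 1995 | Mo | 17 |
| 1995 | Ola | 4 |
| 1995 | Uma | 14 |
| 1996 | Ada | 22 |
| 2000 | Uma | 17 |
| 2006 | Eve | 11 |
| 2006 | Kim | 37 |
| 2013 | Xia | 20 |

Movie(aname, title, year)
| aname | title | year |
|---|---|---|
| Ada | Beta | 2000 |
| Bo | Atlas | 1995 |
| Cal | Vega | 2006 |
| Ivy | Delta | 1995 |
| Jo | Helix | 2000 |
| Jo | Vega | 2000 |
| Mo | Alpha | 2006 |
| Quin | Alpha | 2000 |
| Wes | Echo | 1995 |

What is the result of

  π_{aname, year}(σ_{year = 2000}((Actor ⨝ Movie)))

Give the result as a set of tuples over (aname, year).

{(Ada, 2000), (Jo, 2000), (Quin, 2000)}

Natural join on year: {(1995, Hal, 34, Bo, Atlas), (1995, Hal, 34, Ivy, Delta), (1995, Hal, 34, Wes, Echo), (1995, Mo, 17, Bo, Atlas), (1995, Mo, 17, Ivy, Delta), (1995, Mo, 17, Wes, Echo), (1995, Ola, 4, Bo, Atlas), (1995, Ola, 4, Ivy, Delta), (1995, Ola, 4, Wes, Echo), (1995, Uma, 14, Bo, Atlas), (1995, Uma, 14, Ivy, Delta), (1995, Uma, 14, Wes, Echo), (2000, Uma, 17, Ada, Beta), (2000, Uma, 17, Jo, Helix), (2000, Uma, 17, Jo, Vega), (2000, Uma, 17, Quin, Alpha), (2006, Eve, 11, Cal, Vega), (2006, Eve, 11, Mo, Alpha), (2006, Kim, 37, Cal, Vega), (2006, Kim, 37, Mo, Alpha)}
σ[year = 2000]: keep tuples satisfying year = 2000 → {(2000, Uma, 17, Ada, Beta), (2000, Uma, 17, Jo, Helix), (2000, Uma, 17, Jo, Vega), (2000, Uma, 17, Quin, Alpha)}
π_{aname, year} gives {(Ada, 2000), (Jo, 2000), (Quin, 2000)} (1 duplicate(s) eliminated).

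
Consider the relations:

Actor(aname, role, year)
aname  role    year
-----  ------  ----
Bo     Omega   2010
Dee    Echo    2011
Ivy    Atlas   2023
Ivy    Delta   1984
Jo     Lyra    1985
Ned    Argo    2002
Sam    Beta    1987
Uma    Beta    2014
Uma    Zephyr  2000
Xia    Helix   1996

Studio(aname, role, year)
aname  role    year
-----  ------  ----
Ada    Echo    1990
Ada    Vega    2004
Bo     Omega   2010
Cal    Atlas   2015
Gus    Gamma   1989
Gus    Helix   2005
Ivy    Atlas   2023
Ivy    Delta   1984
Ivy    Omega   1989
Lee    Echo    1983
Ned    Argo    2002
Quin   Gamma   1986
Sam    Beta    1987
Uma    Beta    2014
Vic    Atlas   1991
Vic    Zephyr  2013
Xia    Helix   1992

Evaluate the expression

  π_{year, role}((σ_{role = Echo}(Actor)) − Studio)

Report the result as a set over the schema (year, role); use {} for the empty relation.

{(2011, Echo)}

σ[role = Echo]: keep tuples satisfying role = Echo → {(Dee, Echo, 2011)}
Taking the difference: {(Dee, Echo, 2011)}
Projecting to year, role: {(2011, Echo)}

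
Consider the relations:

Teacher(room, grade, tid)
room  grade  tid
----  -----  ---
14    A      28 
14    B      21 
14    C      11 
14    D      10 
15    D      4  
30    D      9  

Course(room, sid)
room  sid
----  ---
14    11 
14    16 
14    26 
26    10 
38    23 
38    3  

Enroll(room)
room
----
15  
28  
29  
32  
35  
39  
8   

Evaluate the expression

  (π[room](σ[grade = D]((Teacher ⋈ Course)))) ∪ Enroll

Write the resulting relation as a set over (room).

{14, 15, 28, 29, 32, 35, 39, 8}

Joining Teacher and Course on room yields {(14, A, 28, 11), (14, A, 28, 16), (14, A, 28, 26), (14, B, 21, 11), (14, B, 21, 16), (14, B, 21, 26), (14, C, 11, 11), (14, C, 11, 16), (14, C, 11, 26), (14, D, 10, 11), (14, D, 10, 16), (14, D, 10, 26)}.
Filtering on grade = D leaves {(14, D, 10, 11), (14, D, 10, 16), (14, D, 10, 26)}.
Projecting to room (2 duplicate(s) eliminated): {14}
Set union of the two operands is {14, 15, 28, 29, 32, 35, 39, 8}.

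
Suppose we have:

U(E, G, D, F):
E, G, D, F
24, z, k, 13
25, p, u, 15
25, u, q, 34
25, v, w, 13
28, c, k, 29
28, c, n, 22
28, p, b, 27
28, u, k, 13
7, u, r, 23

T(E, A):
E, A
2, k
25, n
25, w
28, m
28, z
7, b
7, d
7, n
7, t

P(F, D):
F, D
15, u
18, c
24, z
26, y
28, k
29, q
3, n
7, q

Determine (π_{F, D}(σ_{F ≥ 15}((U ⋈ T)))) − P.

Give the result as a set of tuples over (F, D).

Natural join on E: {(25, p, u, 15, n), (25, p, u, 15, w), (25, u, q, 34, n), (25, u, q, 34, w), (25, v, w, 13, n), (25, v, w, 13, w), (28, c, k, 29, m), (28, c, k, 29, z), (28, c, n, 22, m), (28, c, n, 22, z), (28, p, b, 27, m), (28, p, b, 27, z), (28, u, k, 13, m), (28, u, k, 13, z), (7, u, r, 23, b), (7, u, r, 23, d), (7, u, r, 23, n), (7, u, r, 23, t)}
Selection F ≥ 15: {(25, p, u, 15, n), (25, p, u, 15, w), (25, u, q, 34, n), (25, u, q, 34, w), (28, c, k, 29, m), (28, c, k, 29, z), (28, c, n, 22, m), (28, c, n, 22, z), (28, p, b, 27, m), (28, p, b, 27, z), (7, u, r, 23, b), (7, u, r, 23, d), (7, u, r, 23, n), (7, u, r, 23, t)}
π[F, D]: project onto (F, D) (8 duplicate(s) eliminated) → {(15, u), (22, n), (23, r), (27, b), (29, k), (34, q)}
Set difference of the two operands is {(22, n), (23, r), (27, b), (29, k), (34, q)}.

{(22, n), (23, r), (27, b), (29, k), (34, q)}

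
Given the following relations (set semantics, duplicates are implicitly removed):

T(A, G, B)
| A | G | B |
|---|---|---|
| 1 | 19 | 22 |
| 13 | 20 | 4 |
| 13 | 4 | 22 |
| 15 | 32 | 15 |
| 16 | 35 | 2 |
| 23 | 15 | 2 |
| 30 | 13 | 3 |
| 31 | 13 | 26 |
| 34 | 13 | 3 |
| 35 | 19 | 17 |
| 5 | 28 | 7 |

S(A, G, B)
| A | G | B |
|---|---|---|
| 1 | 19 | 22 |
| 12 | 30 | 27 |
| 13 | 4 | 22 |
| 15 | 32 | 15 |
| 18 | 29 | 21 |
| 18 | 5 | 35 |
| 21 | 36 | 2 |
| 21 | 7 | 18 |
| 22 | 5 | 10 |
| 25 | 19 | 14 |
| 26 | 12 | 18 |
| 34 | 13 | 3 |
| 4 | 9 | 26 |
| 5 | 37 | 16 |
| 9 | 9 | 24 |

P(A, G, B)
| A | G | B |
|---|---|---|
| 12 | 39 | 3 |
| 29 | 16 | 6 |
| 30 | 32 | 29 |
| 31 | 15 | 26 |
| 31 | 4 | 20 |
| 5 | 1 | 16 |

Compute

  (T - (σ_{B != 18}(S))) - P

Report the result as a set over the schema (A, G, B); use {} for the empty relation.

{(13, 20, 4), (16, 35, 2), (23, 15, 2), (30, 13, 3), (31, 13, 26), (35, 19, 17), (5, 28, 7)}

σ[B != 18]: keep tuples satisfying B != 18 → {(1, 19, 22), (12, 30, 27), (13, 4, 22), (15, 32, 15), (18, 29, 21), (18, 5, 35), (21, 36, 2), (22, 5, 10), (25, 19, 14), (34, 13, 3), (4, 9, 26), (5, 37, 16), (9, 9, 24)}
Set difference of the two operands is {(13, 20, 4), (16, 35, 2), (23, 15, 2), (30, 13, 3), (31, 13, 26), (35, 19, 17), (5, 28, 7)}.
Set difference of the two operands is {(13, 20, 4), (16, 35, 2), (23, 15, 2), (30, 13, 3), (31, 13, 26), (35, 19, 17), (5, 28, 7)}.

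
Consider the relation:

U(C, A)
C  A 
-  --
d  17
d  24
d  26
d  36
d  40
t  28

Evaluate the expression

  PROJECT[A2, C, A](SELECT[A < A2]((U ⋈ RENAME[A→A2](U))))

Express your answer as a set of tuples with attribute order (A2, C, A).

{(24, d, 17), (26, d, 17), (26, d, 24), (36, d, 17), (36, d, 24), (36, d, 26), (40, d, 17), (40, d, 24), (40, d, 26), (40, d, 36)}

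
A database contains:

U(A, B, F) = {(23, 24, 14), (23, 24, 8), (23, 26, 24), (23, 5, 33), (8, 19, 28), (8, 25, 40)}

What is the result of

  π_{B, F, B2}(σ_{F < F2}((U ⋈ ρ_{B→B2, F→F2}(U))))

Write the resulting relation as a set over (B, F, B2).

ρ[B→B2, F→F2]: schema becomes (A, B2, F2); tuples unchanged.
U ⋈ ρ_{B→B2, F→F2}(U) (natural join on A): {(23, 24, 14, 24, 14), (23, 24, 14, 24, 8), (23, 24, 14, 26, 24), (23, 24, 14, 5, 33), (23, 24, 8, 24, 14), (23, 24, 8, 24, 8), (23, 24, 8, 26, 24), (23, 24, 8, 5, 33), (23, 26, 24, 24, 14), (23, 26, 24, 24, 8), (23, 26, 24, 26, 24), (23, 26, 24, 5, 33), (23, 5, 33, 24, 14), (23, 5, 33, 24, 8), (23, 5, 33, 26, 24), (23, 5, 33, 5, 33), (8, 19, 28, 19, 28), (8, 19, 28, 25, 40), (8, 25, 40, 19, 28), (8, 25, 40, 25, 40)}
Selection F < F2: {(23, 24, 14, 26, 24), (23, 24, 14, 5, 33), (23, 24, 8, 24, 14), (23, 24, 8, 26, 24), (23, 24, 8, 5, 33), (23, 26, 24, 5, 33), (8, 19, 28, 25, 40)}
Projecting to B, F, B2: {(19, 28, 25), (24, 14, 26), (24, 14, 5), (24, 8, 24), (24, 8, 26), (24, 8, 5), (26, 24, 5)}

{(19, 28, 25), (24, 14, 26), (24, 14, 5), (24, 8, 24), (24, 8, 26), (24, 8, 5), (26, 24, 5)}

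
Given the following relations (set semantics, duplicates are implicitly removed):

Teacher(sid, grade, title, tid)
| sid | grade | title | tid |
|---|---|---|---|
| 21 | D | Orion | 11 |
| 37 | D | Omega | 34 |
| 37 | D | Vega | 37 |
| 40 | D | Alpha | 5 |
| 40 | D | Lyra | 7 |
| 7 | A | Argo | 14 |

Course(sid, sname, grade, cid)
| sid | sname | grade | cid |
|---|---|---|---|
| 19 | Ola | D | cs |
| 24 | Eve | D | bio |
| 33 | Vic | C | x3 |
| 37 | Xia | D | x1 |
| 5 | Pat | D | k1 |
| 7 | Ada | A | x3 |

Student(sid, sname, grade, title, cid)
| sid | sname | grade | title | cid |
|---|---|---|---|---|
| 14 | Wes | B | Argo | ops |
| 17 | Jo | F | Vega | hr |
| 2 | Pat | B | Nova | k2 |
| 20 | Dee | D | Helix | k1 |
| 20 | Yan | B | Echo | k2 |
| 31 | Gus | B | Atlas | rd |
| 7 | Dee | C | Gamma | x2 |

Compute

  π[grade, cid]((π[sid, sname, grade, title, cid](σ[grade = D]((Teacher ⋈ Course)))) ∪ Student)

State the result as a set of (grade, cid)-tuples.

Natural join on sid, grade: {(37, D, Omega, 34, Xia, x1), (37, D, Vega, 37, Xia, x1), (7, A, Argo, 14, Ada, x3)}
Apply σ_{grade = D}; surviving tuples: {(37, D, Omega, 34, Xia, x1), (37, D, Vega, 37, Xia, x1)}
Projecting to sid, sname, grade, title, cid: {(37, Xia, D, Omega, x1), (37, Xia, D, Vega, x1)}
Union: {(37, Xia, D, Omega, x1), (37, Xia, D, Vega, x1)} with {(14, Wes, B, Argo, ops), (17, Jo, F, Vega, hr), (2, Pat, B, Nova, k2), (20, Dee, D, Helix, k1), (20, Yan, B, Echo, k2), (31, Gus, B, Atlas, rd), (7, Dee, C, Gamma, x2)} → {(14, Wes, B, Argo, ops), (17, Jo, F, Vega, hr), (2, Pat, B, Nova, k2), (20, Dee, D, Helix, k1), (20, Yan, B, Echo, k2), (31, Gus, B, Atlas, rd), (37, Xia, D, Omega, x1), (37, Xia, D, Vega, x1), (7, Dee, C, Gamma, x2)}
Projecting to grade, cid (2 duplicate(s) eliminated): {(B, k2), (B, ops), (B, rd), (C, x2), (D, k1), (D, x1), (F, hr)}

{(B, k2), (B, ops), (B, rd), (C, x2), (D, k1), (D, x1), (F, hr)}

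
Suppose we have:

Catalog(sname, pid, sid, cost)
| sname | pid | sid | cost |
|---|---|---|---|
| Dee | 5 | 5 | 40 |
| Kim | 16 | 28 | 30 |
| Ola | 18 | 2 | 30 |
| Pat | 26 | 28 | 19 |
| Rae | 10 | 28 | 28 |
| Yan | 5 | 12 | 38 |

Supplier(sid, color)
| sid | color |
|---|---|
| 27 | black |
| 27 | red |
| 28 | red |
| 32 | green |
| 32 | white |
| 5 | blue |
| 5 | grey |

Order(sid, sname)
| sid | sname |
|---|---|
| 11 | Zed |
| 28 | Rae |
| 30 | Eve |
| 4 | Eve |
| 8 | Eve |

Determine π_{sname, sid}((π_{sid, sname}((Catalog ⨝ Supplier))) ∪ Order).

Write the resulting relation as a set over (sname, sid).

Joining Catalog and Supplier on sid yields {(Dee, 5, 5, 40, blue), (Dee, 5, 5, 40, grey), (Kim, 16, 28, 30, red), (Pat, 26, 28, 19, red), (Rae, 10, 28, 28, red)}.
Projecting to sid, sname (1 duplicate(s) eliminated): {(28, Kim), (28, Pat), (28, Rae), (5, Dee)}
Union: {(28, Kim), (28, Pat), (28, Rae), (5, Dee)} with {(11, Zed), (28, Rae), (30, Eve), (4, Eve), (8, Eve)} → {(11, Zed), (28, Kim), (28, Pat), (28, Rae), (30, Eve), (4, Eve), (5, Dee), (8, Eve)}
Projecting to sname, sid: {(Dee, 5), (Eve, 30), (Eve, 4), (Eve, 8), (Kim, 28), (Pat, 28), (Rae, 28), (Zed, 11)}

{(Dee, 5), (Eve, 30), (Eve, 4), (Eve, 8), (Kim, 28), (Pat, 28), (Rae, 28), (Zed, 11)}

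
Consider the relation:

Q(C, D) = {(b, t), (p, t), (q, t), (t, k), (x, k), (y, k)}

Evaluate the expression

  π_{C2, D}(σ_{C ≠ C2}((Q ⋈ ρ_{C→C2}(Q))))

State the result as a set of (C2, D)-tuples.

ρ[C→C2]: schema becomes (C2, D); tuples unchanged.
Q ⋈ ρ_{C→C2}(Q) (natural join on D): {(b, t, b), (b, t, p), (b, t, q), (p, t, b), (p, t, p), (p, t, q), (q, t, b), (q, t, p), (q, t, q), (t, k, t), (t, k, x), (t, k, y), (x, k, t), (x, k, x), (x, k, y), (y, k, t), (y, k, x), (y, k, y)}
Apply σ_{C ≠ C2}; surviving tuples: {(b, t, p), (b, t, q), (p, t, b), (p, t, q), (q, t, b), (q, t, p), (t, k, x), (t, k, y), (x, k, t), (x, k, y), (y, k, t), (y, k, x)}
π_{C2, D} gives {(b, t), (p, t), (q, t), (t, k), (x, k), (y, k)} (6 duplicate(s) eliminated).

{(b, t), (p, t), (q, t), (t, k), (x, k), (y, k)}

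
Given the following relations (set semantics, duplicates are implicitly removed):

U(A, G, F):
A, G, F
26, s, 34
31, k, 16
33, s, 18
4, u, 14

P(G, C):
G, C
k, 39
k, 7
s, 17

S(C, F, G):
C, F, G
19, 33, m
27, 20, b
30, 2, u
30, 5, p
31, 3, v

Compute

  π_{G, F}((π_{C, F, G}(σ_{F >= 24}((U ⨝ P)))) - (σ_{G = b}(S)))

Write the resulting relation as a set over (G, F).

{(s, 34)}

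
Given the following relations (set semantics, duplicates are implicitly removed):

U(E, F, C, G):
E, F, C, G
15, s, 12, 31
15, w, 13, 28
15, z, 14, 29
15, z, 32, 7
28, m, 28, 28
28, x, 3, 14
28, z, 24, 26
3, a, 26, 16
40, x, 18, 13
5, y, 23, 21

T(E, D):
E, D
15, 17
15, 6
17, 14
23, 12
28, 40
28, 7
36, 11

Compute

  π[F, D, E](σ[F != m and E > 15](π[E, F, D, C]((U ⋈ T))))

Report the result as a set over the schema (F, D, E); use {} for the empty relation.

{(x, 40, 28), (x, 7, 28), (z, 40, 28), (z, 7, 28)}

Joining U and T on E yields {(15, s, 12, 31, 17), (15, s, 12, 31, 6), (15, w, 13, 28, 17), (15, w, 13, 28, 6), (15, z, 14, 29, 17), (15, z, 14, 29, 6), (15, z, 32, 7, 17), (15, z, 32, 7, 6), (28, m, 28, 28, 40), (28, m, 28, 28, 7), (28, x, 3, 14, 40), (28, x, 3, 14, 7), (28, z, 24, 26, 40), (28, z, 24, 26, 7)}.
Keep only column(s) E, F, D, C: {(15, s, 17, 12), (15, s, 6, 12), (15, w, 17, 13), (15, w, 6, 13), (15, z, 17, 14), (15, z, 17, 32), (15, z, 6, 14), (15, z, 6, 32), (28, m, 40, 28), (28, m, 7, 28), (28, x, 40, 3), (28, x, 7, 3), (28, z, 40, 24), (28, z, 7, 24)}
σ[F != m and E > 15]: keep tuples satisfying F != m and E > 15 → {(28, x, 40, 3), (28, x, 7, 3), (28, z, 40, 24), (28, z, 7, 24)}
Keep only column(s) F, D, E: {(x, 40, 28), (x, 7, 28), (z, 40, 28), (z, 7, 28)}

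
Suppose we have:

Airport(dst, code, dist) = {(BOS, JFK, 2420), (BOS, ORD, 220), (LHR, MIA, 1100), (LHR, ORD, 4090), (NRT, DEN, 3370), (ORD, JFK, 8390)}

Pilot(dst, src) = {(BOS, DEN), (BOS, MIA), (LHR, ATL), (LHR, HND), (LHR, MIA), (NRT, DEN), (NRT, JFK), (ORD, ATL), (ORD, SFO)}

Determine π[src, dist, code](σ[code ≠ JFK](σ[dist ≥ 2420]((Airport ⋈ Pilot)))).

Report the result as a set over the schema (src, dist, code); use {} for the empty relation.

Natural join on dst: {(BOS, JFK, 2420, DEN), (BOS, JFK, 2420, MIA), (BOS, ORD, 220, DEN), (BOS, ORD, 220, MIA), (LHR, MIA, 1100, ATL), (LHR, MIA, 1100, HND), (LHR, MIA, 1100, MIA), (LHR, ORD, 4090, ATL), (LHR, ORD, 4090, HND), (LHR, ORD, 4090, MIA), (NRT, DEN, 3370, DEN), (NRT, DEN, 3370, JFK), (ORD, JFK, 8390, ATL), (ORD, JFK, 8390, SFO)}
Selection dist ≥ 2420: {(BOS, JFK, 2420, DEN), (BOS, JFK, 2420, MIA), (LHR, ORD, 4090, ATL), (LHR, ORD, 4090, HND), (LHR, ORD, 4090, MIA), (NRT, DEN, 3370, DEN), (NRT, DEN, 3370, JFK), (ORD, JFK, 8390, ATL), (ORD, JFK, 8390, SFO)}
Selection code ≠ JFK: {(LHR, ORD, 4090, ATL), (LHR, ORD, 4090, HND), (LHR, ORD, 4090, MIA), (NRT, DEN, 3370, DEN), (NRT, DEN, 3370, JFK)}
Keep only column(s) src, dist, code: {(ATL, 4090, ORD), (DEN, 3370, DEN), (HND, 4090, ORD), (JFK, 3370, DEN), (MIA, 4090, ORD)}

{(ATL, 4090, ORD), (DEN, 3370, DEN), (HND, 4090, ORD), (JFK, 3370, DEN), (MIA, 4090, ORD)}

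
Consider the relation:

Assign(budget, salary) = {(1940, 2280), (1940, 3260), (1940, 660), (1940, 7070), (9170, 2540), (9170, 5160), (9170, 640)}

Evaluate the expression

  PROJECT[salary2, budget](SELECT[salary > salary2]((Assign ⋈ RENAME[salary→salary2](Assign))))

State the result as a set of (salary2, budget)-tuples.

{(2280, 1940), (2540, 9170), (3260, 1940), (640, 9170), (660, 1940)}

ρ[salary→salary2]: schema becomes (budget, salary2); tuples unchanged.
Natural join on budget: {(1940, 2280, 2280), (1940, 2280, 3260), (1940, 2280, 660), (1940, 2280, 7070), (1940, 3260, 2280), (1940, 3260, 3260), (1940, 3260, 660), (1940, 3260, 7070), (1940, 660, 2280), (1940, 660, 3260), (1940, 660, 660), (1940, 660, 7070), (1940, 7070, 2280), (1940, 7070, 3260), (1940, 7070, 660), (1940, 7070, 7070), (9170, 2540, 2540), (9170, 2540, 5160), (9170, 2540, 640), (9170, 5160, 2540), (9170, 5160, 5160), (9170, 5160, 640), (9170, 640, 2540), (9170, 640, 5160), (9170, 640, 640)}
σ[salary > salary2]: keep tuples satisfying salary > salary2 → {(1940, 2280, 660), (1940, 3260, 2280), (1940, 3260, 660), (1940, 7070, 2280), (1940, 7070, 3260), (1940, 7070, 660), (9170, 2540, 640), (9170, 5160, 2540), (9170, 5160, 640)}
π_{salary2, budget} gives {(2280, 1940), (2540, 9170), (3260, 1940), (640, 9170), (660, 1940)} (4 duplicate(s) eliminated).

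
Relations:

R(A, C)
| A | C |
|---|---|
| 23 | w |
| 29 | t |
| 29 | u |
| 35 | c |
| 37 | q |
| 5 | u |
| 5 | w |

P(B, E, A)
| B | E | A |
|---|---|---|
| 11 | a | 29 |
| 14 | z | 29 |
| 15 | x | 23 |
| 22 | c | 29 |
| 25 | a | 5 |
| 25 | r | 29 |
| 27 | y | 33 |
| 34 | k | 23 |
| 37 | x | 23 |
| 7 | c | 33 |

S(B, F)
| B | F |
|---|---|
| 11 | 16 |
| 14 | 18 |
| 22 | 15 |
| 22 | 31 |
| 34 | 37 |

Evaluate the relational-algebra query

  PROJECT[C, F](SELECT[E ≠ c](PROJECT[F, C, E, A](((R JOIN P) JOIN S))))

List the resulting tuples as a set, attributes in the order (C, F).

Natural join on A: {(23, w, 15, x), (23, w, 34, k), (23, w, 37, x), (29, t, 11, a), (29, t, 14, z), (29, t, 22, c), (29, t, 25, r), (29, u, 11, a), (29, u, 14, z), (29, u, 22, c), (29, u, 25, r), (5, u, 25, a), (5, w, 25, a)}
Natural join on B: {(23, w, 34, k, 37), (29, t, 11, a, 16), (29, t, 14, z, 18), (29, t, 22, c, 15), (29, t, 22, c, 31), (29, u, 11, a, 16), (29, u, 14, z, 18), (29, u, 22, c, 15), (29, u, 22, c, 31)}
π_{F, C, E, A} gives {(15, t, c, 29), (15, u, c, 29), (16, t, a, 29), (16, u, a, 29), (18, t, z, 29), (18, u, z, 29), (31, t, c, 29), (31, u, c, 29), (37, w, k, 23)}.
σ[E ≠ c]: keep tuples satisfying E ≠ c → {(16, t, a, 29), (16, u, a, 29), (18, t, z, 29), (18, u, z, 29), (37, w, k, 23)}
π_{C, F} gives {(t, 16), (t, 18), (u, 16), (u, 18), (w, 37)}.

{(t, 16), (t, 18), (u, 16), (u, 18), (w, 37)}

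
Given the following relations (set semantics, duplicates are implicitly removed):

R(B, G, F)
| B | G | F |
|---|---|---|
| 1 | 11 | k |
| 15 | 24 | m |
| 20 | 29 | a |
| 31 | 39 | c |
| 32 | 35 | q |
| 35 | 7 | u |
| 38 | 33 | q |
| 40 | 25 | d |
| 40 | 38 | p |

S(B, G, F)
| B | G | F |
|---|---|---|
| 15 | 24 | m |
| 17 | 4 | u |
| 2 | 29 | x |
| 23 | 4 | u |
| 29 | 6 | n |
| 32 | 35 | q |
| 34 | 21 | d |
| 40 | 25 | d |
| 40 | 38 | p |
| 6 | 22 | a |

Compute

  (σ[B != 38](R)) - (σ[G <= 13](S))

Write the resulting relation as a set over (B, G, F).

{(1, 11, k), (15, 24, m), (20, 29, a), (31, 39, c), (32, 35, q), (35, 7, u), (40, 25, d), (40, 38, p)}

Apply σ_{B != 38}; surviving tuples: {(1, 11, k), (15, 24, m), (20, 29, a), (31, 39, c), (32, 35, q), (35, 7, u), (40, 25, d), (40, 38, p)}
Apply σ_{G <= 13}; surviving tuples: {(17, 4, u), (23, 4, u), (29, 6, n)}
Difference: {(1, 11, k), (15, 24, m), (20, 29, a), (31, 39, c), (32, 35, q), (35, 7, u), (40, 25, d), (40, 38, p)} with {(17, 4, u), (23, 4, u), (29, 6, n)} → {(1, 11, k), (15, 24, m), (20, 29, a), (31, 39, c), (32, 35, q), (35, 7, u), (40, 25, d), (40, 38, p)}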